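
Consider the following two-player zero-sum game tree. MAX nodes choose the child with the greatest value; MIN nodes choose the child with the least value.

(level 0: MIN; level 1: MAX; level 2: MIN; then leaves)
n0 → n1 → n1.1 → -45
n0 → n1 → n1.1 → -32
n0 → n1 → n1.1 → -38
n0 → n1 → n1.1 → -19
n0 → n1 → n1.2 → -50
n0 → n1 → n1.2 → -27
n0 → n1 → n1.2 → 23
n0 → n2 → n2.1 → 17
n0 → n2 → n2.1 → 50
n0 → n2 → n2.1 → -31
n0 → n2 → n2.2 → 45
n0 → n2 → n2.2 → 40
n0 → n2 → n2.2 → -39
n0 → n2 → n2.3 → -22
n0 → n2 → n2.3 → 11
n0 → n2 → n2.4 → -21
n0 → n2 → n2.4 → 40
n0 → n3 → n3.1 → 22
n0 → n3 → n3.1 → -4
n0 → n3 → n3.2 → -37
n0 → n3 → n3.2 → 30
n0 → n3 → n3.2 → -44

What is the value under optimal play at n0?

-45

n1.1 (MIN): min(-45, -32, -38, -19) = -45
n1.2 (MIN): min(-50, -27, 23) = -50
n1 (MAX): max(-45, -50) = -45
n2.1 (MIN): min(17, 50, -31) = -31
n2.2 (MIN): min(45, 40, -39) = -39
n2.3 (MIN): min(-22, 11) = -22
n2.4 (MIN): min(-21, 40) = -21
n2 (MAX): max(-31, -39, -22, -21) = -21
n3.1 (MIN): min(22, -4) = -4
n3.2 (MIN): min(-37, 30, -44) = -44
n3 (MAX): max(-4, -44) = -4
n0 (MIN): min(-45, -21, -4) = -45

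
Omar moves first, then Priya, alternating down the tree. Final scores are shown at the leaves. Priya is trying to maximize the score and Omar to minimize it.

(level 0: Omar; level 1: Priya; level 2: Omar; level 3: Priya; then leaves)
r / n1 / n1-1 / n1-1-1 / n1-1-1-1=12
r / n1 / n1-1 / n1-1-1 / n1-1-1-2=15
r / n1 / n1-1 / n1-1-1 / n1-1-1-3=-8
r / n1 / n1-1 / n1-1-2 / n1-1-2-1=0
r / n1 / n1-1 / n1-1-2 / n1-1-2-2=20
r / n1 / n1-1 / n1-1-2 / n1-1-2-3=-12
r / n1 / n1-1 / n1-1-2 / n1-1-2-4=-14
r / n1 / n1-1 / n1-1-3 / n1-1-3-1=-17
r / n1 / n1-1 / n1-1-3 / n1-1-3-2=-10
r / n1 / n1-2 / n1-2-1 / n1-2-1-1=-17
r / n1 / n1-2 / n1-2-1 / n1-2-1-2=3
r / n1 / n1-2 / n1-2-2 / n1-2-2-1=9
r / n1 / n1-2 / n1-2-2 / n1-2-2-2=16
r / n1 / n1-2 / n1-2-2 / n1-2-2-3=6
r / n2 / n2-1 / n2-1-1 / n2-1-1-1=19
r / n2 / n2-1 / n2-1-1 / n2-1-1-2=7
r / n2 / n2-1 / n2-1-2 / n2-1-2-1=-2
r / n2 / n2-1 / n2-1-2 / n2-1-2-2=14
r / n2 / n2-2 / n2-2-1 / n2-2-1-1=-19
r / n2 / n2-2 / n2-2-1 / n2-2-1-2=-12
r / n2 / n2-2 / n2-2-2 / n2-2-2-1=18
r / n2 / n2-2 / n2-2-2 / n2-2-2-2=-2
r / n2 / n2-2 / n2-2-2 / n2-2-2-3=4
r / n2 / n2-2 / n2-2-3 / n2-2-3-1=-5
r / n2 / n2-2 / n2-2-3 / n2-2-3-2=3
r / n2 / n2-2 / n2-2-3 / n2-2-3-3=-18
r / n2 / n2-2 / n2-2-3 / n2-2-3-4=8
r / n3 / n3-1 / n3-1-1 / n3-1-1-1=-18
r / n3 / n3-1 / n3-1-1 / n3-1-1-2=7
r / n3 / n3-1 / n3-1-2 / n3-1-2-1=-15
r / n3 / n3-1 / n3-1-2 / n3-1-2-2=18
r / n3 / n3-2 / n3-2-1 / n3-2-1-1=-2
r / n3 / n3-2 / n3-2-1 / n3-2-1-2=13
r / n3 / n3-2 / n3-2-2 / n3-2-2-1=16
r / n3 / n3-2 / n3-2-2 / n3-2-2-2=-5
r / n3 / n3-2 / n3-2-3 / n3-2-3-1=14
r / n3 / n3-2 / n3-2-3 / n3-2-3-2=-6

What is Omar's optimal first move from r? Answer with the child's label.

n1-1-1 (Priya): max(12, 15, -8) = 15
n1-1-2 (Priya): max(0, 20, -12, -14) = 20
n1-1-3 (Priya): max(-17, -10) = -10
n1-1 (Omar): min(15, 20, -10) = -10
n1-2-1 (Priya): max(-17, 3) = 3
n1-2-2 (Priya): max(9, 16, 6) = 16
n1-2 (Omar): min(3, 16) = 3
n1 (Priya): max(-10, 3) = 3
n2-1-1 (Priya): max(19, 7) = 19
n2-1-2 (Priya): max(-2, 14) = 14
n2-1 (Omar): min(19, 14) = 14
n2-2-1 (Priya): max(-19, -12) = -12
n2-2-2 (Priya): max(18, -2, 4) = 18
n2-2-3 (Priya): max(-5, 3, -18, 8) = 8
n2-2 (Omar): min(-12, 18, 8) = -12
n2 (Priya): max(14, -12) = 14
n3-1-1 (Priya): max(-18, 7) = 7
n3-1-2 (Priya): max(-15, 18) = 18
n3-1 (Omar): min(7, 18) = 7
n3-2-1 (Priya): max(-2, 13) = 13
n3-2-2 (Priya): max(16, -5) = 16
n3-2-3 (Priya): max(14, -6) = 14
n3-2 (Omar): min(13, 16, 14) = 13
n3 (Priya): max(7, 13) = 13
r (Omar): min(3, 14, 13) = 3
Omar at r wants the lowest of {n1=3, n2=14, n3=13}, so chooses n1.

n1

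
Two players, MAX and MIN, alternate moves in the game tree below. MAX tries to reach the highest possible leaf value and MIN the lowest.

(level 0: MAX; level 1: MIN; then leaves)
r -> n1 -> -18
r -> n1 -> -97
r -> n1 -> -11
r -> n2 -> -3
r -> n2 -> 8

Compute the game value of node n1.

n1 (MIN): min(-18, -97, -11) = -97

-97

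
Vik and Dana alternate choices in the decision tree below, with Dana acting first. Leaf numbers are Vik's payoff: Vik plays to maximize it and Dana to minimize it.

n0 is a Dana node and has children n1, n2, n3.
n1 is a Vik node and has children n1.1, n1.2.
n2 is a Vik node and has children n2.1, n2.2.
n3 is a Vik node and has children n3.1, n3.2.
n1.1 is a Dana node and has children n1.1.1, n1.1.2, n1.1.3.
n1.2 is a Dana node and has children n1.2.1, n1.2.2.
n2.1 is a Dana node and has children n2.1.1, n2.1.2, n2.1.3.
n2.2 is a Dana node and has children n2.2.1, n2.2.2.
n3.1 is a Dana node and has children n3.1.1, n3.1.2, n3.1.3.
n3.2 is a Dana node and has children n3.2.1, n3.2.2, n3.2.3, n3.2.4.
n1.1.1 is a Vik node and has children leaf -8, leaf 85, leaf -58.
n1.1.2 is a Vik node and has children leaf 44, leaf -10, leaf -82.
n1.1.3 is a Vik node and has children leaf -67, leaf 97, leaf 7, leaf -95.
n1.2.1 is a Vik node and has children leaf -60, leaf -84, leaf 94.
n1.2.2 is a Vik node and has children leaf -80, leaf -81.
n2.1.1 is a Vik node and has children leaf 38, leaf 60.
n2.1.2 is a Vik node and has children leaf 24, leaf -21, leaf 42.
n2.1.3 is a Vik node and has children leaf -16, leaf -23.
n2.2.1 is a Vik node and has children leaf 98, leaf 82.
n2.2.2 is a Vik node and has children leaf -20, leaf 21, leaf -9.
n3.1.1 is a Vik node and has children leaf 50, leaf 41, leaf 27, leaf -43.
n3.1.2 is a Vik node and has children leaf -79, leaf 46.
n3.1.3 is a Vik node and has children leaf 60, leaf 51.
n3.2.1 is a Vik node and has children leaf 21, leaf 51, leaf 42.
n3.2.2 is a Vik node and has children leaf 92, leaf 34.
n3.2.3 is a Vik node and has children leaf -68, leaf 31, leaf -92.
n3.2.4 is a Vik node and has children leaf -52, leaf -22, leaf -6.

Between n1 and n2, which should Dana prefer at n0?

n2

n1.1.1 (Vik): max(-8, 85, -58) = 85
n1.1.2 (Vik): max(44, -10, -82) = 44
n1.1.3 (Vik): max(-67, 97, 7, -95) = 97
n1.1 (Dana): min(85, 44, 97) = 44
n1.2.1 (Vik): max(-60, -84, 94) = 94
n1.2.2 (Vik): max(-80, -81) = -80
n1.2 (Dana): min(94, -80) = -80
n1 (Vik): max(44, -80) = 44
n2.1.1 (Vik): max(38, 60) = 60
n2.1.2 (Vik): max(24, -21, 42) = 42
n2.1.3 (Vik): max(-16, -23) = -16
n2.1 (Dana): min(60, 42, -16) = -16
n2.2.1 (Vik): max(98, 82) = 98
n2.2.2 (Vik): max(-20, 21, -9) = 21
n2.2 (Dana): min(98, 21) = 21
n2 (Vik): max(-16, 21) = 21
Dana prefers the lower value; n1=44, n2=21. n2 is better since 21 < 44.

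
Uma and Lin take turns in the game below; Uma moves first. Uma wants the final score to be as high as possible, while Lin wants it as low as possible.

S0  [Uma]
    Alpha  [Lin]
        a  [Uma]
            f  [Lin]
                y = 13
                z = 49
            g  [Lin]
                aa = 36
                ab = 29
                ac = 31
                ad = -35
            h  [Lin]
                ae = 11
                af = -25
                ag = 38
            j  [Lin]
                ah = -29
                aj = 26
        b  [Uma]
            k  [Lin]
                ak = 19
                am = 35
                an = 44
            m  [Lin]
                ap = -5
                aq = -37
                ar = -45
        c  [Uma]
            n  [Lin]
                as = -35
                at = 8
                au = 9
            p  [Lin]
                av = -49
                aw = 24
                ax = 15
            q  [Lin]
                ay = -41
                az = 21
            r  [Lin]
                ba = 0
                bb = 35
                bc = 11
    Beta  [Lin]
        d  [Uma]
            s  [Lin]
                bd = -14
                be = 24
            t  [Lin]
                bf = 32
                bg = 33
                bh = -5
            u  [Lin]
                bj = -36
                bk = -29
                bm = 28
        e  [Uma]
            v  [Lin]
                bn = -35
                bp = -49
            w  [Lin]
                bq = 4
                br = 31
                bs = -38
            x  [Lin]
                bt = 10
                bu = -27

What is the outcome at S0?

0

f (Lin): min(13, 49) = 13
g (Lin): min(36, 29, 31, -35) = -35
h (Lin): min(11, -25, 38) = -25
j (Lin): min(-29, 26) = -29
a (Uma): max(13, -35, -25, -29) = 13
k (Lin): min(19, 35, 44) = 19
m (Lin): min(-5, -37, -45) = -45
b (Uma): max(19, -45) = 19
n (Lin): min(-35, 8, 9) = -35
p (Lin): min(-49, 24, 15) = -49
q (Lin): min(-41, 21) = -41
r (Lin): min(0, 35, 11) = 0
c (Uma): max(-35, -49, -41, 0) = 0
Alpha (Lin): min(13, 19, 0) = 0
s (Lin): min(-14, 24) = -14
t (Lin): min(32, 33, -5) = -5
u (Lin): min(-36, -29, 28) = -36
d (Uma): max(-14, -5, -36) = -5
v (Lin): min(-35, -49) = -49
w (Lin): min(4, 31, -38) = -38
x (Lin): min(10, -27) = -27
e (Uma): max(-49, -38, -27) = -27
Beta (Lin): min(-5, -27) = -27
S0 (Uma): max(0, -27) = 0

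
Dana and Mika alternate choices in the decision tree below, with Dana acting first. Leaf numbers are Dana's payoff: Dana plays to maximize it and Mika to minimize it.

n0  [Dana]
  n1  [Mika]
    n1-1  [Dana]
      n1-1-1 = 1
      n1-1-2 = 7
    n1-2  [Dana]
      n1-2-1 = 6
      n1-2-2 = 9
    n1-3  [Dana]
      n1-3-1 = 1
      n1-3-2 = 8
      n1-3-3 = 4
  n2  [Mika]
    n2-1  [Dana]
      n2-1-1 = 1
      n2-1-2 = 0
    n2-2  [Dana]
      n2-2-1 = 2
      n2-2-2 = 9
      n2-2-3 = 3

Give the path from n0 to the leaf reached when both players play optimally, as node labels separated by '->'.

n0 -> n1 -> n1-1 -> n1-1-2

n1-1 (Dana): max(1, 7) = 7
n1-2 (Dana): max(6, 9) = 9
n1-3 (Dana): max(1, 8, 4) = 8
n1 (Mika): min(7, 9, 8) = 7
n2-1 (Dana): max(1, 0) = 1
n2-2 (Dana): max(2, 9, 3) = 9
n2 (Mika): min(1, 9) = 1
n0 (Dana): max(7, 1) = 7
At n0, Dana picks n1 (highest: 7).
At n1, Mika picks n1-1 (lowest: 7).
At n1-1, Dana picks n1-1-2 (highest: 7).
Terminal value 7.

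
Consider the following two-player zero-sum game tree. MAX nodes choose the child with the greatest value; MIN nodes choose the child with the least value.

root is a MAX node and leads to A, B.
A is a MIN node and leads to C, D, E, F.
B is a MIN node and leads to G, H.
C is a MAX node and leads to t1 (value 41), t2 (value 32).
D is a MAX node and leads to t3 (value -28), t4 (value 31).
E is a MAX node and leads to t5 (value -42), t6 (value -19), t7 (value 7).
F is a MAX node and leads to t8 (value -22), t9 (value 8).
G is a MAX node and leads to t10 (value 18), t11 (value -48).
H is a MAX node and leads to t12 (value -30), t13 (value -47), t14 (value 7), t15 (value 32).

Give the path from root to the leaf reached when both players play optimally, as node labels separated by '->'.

C (MAX): max(41, 32) = 41
D (MAX): max(-28, 31) = 31
E (MAX): max(-42, -19, 7) = 7
F (MAX): max(-22, 8) = 8
A (MIN): min(41, 31, 7, 8) = 7
G (MAX): max(18, -48) = 18
H (MAX): max(-30, -47, 7, 32) = 32
B (MIN): min(18, 32) = 18
root (MAX): max(7, 18) = 18
At root, MAX picks B (highest: 18).
At B, MIN picks G (lowest: 18).
At G, MAX picks t10 (highest: 18).
Terminal value 18.

root -> B -> G -> t10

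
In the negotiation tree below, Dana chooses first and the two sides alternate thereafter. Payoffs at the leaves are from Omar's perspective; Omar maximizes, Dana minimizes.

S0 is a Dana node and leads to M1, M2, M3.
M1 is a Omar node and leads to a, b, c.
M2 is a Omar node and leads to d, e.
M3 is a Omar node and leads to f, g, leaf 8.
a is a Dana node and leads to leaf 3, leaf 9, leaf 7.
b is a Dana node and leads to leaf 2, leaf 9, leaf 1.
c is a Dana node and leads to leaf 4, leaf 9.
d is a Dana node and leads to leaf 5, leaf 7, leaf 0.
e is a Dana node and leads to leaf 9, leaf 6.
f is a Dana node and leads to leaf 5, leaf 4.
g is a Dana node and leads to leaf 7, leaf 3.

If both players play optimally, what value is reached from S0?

4

a (Dana): min(3, 9, 7) = 3
b (Dana): min(2, 9, 1) = 1
c (Dana): min(4, 9) = 4
M1 (Omar): max(3, 1, 4) = 4
d (Dana): min(5, 7, 0) = 0
e (Dana): min(9, 6) = 6
M2 (Omar): max(0, 6) = 6
f (Dana): min(5, 4) = 4
g (Dana): min(7, 3) = 3
M3 (Omar): max(4, 3, 8) = 8
S0 (Dana): min(4, 6, 8) = 4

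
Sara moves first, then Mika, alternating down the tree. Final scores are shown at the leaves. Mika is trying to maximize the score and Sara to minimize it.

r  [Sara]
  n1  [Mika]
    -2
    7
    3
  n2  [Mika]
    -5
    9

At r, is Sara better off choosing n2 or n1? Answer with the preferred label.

n2 (Mika): max(-5, 9) = 9
n1 (Mika): max(-2, 7, 3) = 7
Sara prefers the lower value; n2=9, n1=7. n1 is better since 7 < 9.

n1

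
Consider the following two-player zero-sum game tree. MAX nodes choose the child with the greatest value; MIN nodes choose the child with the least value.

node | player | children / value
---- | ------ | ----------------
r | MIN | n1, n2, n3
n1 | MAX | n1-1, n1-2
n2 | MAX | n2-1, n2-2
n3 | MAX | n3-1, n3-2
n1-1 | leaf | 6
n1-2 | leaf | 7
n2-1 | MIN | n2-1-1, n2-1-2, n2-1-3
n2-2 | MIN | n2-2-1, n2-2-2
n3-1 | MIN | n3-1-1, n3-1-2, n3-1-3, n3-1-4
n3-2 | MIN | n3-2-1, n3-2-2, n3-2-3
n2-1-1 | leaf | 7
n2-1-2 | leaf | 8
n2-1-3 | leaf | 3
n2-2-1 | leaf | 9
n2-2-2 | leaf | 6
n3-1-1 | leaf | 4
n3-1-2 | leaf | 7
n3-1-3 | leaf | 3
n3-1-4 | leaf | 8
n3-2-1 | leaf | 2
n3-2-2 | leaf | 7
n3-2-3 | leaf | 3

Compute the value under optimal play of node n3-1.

n3-1 (MIN): min(4, 7, 3, 8) = 3

3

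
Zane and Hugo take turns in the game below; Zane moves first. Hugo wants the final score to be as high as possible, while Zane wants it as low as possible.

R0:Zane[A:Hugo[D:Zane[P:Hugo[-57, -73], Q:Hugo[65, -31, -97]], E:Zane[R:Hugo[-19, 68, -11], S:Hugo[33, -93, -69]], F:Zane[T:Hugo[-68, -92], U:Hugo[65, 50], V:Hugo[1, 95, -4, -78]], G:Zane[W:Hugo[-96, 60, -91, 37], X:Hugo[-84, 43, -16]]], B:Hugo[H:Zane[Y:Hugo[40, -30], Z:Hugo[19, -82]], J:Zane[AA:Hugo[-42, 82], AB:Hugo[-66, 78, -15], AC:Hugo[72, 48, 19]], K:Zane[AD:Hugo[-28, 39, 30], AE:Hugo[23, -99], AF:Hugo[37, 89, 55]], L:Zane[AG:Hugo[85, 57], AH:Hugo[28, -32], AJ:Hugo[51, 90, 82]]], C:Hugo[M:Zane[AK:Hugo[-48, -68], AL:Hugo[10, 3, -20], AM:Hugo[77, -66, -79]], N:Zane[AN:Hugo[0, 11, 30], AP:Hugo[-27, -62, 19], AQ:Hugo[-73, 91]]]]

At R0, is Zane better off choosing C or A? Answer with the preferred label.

C

AK (Hugo): max(-48, -68) = -48
AL (Hugo): max(10, 3, -20) = 10
AM (Hugo): max(77, -66, -79) = 77
M (Zane): min(-48, 10, 77) = -48
AN (Hugo): max(0, 11, 30) = 30
AP (Hugo): max(-27, -62, 19) = 19
AQ (Hugo): max(-73, 91) = 91
N (Zane): min(30, 19, 91) = 19
C (Hugo): max(-48, 19) = 19
P (Hugo): max(-57, -73) = -57
Q (Hugo): max(65, -31, -97) = 65
D (Zane): min(-57, 65) = -57
R (Hugo): max(-19, 68, -11) = 68
S (Hugo): max(33, -93, -69) = 33
E (Zane): min(68, 33) = 33
T (Hugo): max(-68, -92) = -68
U (Hugo): max(65, 50) = 65
V (Hugo): max(1, 95, -4, -78) = 95
F (Zane): min(-68, 65, 95) = -68
W (Hugo): max(-96, 60, -91, 37) = 60
X (Hugo): max(-84, 43, -16) = 43
G (Zane): min(60, 43) = 43
A (Hugo): max(-57, 33, -68, 43) = 43
Zane prefers the lower value; C=19, A=43. C is better since 19 < 43.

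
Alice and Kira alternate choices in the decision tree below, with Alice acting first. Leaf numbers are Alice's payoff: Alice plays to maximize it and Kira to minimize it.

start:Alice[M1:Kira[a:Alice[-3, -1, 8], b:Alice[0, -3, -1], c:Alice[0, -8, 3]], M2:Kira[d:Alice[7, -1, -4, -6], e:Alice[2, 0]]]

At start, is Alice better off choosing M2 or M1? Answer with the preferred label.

M2

d (Alice): max(7, -1, -4, -6) = 7
e (Alice): max(2, 0) = 2
M2 (Kira): min(7, 2) = 2
a (Alice): max(-3, -1, 8) = 8
b (Alice): max(0, -3, -1) = 0
c (Alice): max(0, -8, 3) = 3
M1 (Kira): min(8, 0, 3) = 0
Alice prefers the higher value; M2=2, M1=0. M2 is better since 2 > 0.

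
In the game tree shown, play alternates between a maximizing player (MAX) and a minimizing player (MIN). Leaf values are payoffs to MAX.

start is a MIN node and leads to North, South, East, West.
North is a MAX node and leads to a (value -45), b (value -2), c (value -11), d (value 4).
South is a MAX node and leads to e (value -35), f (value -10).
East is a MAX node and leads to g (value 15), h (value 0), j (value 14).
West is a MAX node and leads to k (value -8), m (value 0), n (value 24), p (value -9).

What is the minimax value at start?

-10

North (MAX): max(-45, -2, -11, 4) = 4
South (MAX): max(-35, -10) = -10
East (MAX): max(15, 0, 14) = 15
West (MAX): max(-8, 0, 24, -9) = 24
start (MIN): min(4, -10, 15, 24) = -10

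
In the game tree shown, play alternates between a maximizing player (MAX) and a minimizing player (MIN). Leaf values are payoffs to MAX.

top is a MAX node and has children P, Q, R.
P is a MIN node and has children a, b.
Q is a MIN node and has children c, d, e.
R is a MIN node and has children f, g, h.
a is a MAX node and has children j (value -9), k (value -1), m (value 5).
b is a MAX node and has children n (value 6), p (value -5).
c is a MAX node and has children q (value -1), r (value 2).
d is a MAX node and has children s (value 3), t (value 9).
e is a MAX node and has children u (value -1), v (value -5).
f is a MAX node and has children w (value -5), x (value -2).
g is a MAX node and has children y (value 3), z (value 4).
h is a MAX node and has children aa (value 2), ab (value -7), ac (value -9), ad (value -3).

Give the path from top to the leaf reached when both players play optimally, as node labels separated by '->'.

top -> P -> a -> m

a (MAX): max(-9, -1, 5) = 5
b (MAX): max(6, -5) = 6
P (MIN): min(5, 6) = 5
c (MAX): max(-1, 2) = 2
d (MAX): max(3, 9) = 9
e (MAX): max(-1, -5) = -1
Q (MIN): min(2, 9, -1) = -1
f (MAX): max(-5, -2) = -2
g (MAX): max(3, 4) = 4
h (MAX): max(2, -7, -9, -3) = 2
R (MIN): min(-2, 4, 2) = -2
top (MAX): max(5, -1, -2) = 5
At top, MAX picks P (highest: 5).
At P, MIN picks a (lowest: 5).
At a, MAX picks m (highest: 5).
Terminal value 5.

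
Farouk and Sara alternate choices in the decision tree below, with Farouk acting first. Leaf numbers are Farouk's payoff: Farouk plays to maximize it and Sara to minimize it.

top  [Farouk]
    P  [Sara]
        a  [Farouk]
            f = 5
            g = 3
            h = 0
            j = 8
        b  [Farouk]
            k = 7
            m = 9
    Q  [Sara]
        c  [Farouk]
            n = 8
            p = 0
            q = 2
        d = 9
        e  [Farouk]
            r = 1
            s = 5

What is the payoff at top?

a (Farouk): max(5, 3, 0, 8) = 8
b (Farouk): max(7, 9) = 9
P (Sara): min(8, 9) = 8
c (Farouk): max(8, 0, 2) = 8
e (Farouk): max(1, 5) = 5
Q (Sara): min(8, 9, 5) = 5
top (Farouk): max(8, 5) = 8

8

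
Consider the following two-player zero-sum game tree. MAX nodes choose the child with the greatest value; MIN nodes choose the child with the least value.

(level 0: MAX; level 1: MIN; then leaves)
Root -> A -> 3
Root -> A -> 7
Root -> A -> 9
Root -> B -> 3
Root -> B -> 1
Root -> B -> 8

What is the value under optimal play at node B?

1

B (MIN): min(3, 1, 8) = 1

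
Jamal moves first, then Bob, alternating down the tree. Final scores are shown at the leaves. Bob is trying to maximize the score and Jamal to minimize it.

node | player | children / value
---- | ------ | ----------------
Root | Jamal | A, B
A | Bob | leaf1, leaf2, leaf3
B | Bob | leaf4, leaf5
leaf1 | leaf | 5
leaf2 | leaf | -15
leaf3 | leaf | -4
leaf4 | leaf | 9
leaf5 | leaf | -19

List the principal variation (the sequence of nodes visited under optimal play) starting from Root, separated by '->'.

Root -> A -> leaf1

A (Bob): max(5, -15, -4) = 5
B (Bob): max(9, -19) = 9
Root (Jamal): min(5, 9) = 5
At Root, Jamal picks A (lowest: 5).
At A, Bob picks leaf1 (highest: 5).
Terminal value 5.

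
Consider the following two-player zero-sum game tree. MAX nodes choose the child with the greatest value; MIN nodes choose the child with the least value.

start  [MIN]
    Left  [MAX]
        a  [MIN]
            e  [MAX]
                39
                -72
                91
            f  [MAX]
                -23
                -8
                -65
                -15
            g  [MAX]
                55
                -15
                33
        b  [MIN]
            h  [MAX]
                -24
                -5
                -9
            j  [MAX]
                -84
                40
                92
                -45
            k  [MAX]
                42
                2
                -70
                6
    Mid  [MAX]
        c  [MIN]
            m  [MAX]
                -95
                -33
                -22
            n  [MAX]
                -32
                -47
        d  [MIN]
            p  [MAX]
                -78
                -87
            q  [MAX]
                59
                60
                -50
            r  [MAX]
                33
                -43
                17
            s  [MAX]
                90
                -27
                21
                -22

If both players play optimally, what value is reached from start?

e (MAX): max(39, -72, 91) = 91
f (MAX): max(-23, -8, -65, -15) = -8
g (MAX): max(55, -15, 33) = 55
a (MIN): min(91, -8, 55) = -8
h (MAX): max(-24, -5, -9) = -5
j (MAX): max(-84, 40, 92, -45) = 92
k (MAX): max(42, 2, -70, 6) = 42
b (MIN): min(-5, 92, 42) = -5
Left (MAX): max(-8, -5) = -5
m (MAX): max(-95, -33, -22) = -22
n (MAX): max(-32, -47) = -32
c (MIN): min(-22, -32) = -32
p (MAX): max(-78, -87) = -78
q (MAX): max(59, 60, -50) = 60
r (MAX): max(33, -43, 17) = 33
s (MAX): max(90, -27, 21, -22) = 90
d (MIN): min(-78, 60, 33, 90) = -78
Mid (MAX): max(-32, -78) = -32
start (MIN): min(-5, -32) = -32

-32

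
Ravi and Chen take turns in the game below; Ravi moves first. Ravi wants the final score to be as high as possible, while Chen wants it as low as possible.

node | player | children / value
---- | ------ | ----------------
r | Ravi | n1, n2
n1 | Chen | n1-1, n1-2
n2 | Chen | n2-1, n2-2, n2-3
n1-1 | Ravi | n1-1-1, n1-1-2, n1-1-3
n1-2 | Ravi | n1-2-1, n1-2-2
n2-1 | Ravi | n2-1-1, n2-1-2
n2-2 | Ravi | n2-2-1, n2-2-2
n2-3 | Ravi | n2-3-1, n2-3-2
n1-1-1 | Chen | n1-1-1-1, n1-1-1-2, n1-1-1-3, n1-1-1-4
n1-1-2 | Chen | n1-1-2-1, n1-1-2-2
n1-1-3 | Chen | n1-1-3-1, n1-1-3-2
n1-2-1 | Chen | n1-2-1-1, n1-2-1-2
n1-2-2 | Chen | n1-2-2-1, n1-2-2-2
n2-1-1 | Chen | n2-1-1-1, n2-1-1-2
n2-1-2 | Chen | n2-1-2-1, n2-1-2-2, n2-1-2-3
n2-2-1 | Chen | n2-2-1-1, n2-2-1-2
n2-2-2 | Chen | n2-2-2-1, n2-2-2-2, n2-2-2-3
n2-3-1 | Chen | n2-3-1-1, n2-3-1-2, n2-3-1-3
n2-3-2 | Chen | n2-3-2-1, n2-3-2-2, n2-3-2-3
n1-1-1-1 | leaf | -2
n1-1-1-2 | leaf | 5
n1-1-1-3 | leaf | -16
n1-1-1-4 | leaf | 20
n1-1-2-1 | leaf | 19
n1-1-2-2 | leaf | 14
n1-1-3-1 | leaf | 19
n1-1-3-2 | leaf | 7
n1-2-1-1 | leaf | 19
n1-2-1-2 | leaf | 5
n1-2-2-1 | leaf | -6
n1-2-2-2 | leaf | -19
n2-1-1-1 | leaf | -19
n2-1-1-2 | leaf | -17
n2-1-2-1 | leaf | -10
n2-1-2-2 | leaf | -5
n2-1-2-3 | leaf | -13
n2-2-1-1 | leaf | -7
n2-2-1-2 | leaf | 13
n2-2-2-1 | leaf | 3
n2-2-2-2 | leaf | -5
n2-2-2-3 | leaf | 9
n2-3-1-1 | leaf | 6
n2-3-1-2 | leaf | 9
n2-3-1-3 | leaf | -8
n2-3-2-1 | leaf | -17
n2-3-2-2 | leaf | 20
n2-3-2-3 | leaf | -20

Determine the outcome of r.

n1-1-1 (Chen): min(-2, 5, -16, 20) = -16
n1-1-2 (Chen): min(19, 14) = 14
n1-1-3 (Chen): min(19, 7) = 7
n1-1 (Ravi): max(-16, 14, 7) = 14
n1-2-1 (Chen): min(19, 5) = 5
n1-2-2 (Chen): min(-6, -19) = -19
n1-2 (Ravi): max(5, -19) = 5
n1 (Chen): min(14, 5) = 5
n2-1-1 (Chen): min(-19, -17) = -19
n2-1-2 (Chen): min(-10, -5, -13) = -13
n2-1 (Ravi): max(-19, -13) = -13
n2-2-1 (Chen): min(-7, 13) = -7
n2-2-2 (Chen): min(3, -5, 9) = -5
n2-2 (Ravi): max(-7, -5) = -5
n2-3-1 (Chen): min(6, 9, -8) = -8
n2-3-2 (Chen): min(-17, 20, -20) = -20
n2-3 (Ravi): max(-8, -20) = -8
n2 (Chen): min(-13, -5, -8) = -13
r (Ravi): max(5, -13) = 5

5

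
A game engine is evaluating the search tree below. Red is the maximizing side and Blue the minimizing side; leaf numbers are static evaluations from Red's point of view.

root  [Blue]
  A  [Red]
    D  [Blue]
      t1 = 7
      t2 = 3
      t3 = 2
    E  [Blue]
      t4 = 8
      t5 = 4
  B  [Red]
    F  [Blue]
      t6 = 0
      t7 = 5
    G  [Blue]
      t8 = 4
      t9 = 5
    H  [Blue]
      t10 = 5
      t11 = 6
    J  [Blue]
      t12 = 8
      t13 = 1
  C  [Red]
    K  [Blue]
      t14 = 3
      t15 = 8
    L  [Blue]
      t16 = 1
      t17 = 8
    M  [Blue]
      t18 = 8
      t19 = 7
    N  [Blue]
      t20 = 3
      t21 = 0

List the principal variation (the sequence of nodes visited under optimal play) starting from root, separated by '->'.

D (Blue): min(7, 3, 2) = 2
E (Blue): min(8, 4) = 4
A (Red): max(2, 4) = 4
F (Blue): min(0, 5) = 0
G (Blue): min(4, 5) = 4
H (Blue): min(5, 6) = 5
J (Blue): min(8, 1) = 1
B (Red): max(0, 4, 5, 1) = 5
K (Blue): min(3, 8) = 3
L (Blue): min(1, 8) = 1
M (Blue): min(8, 7) = 7
N (Blue): min(3, 0) = 0
C (Red): max(3, 1, 7, 0) = 7
root (Blue): min(4, 5, 7) = 4
At root, Blue picks A (lowest: 4).
At A, Red picks E (highest: 4).
At E, Blue picks t5 (lowest: 4).
Terminal value 4.

root -> A -> E -> t5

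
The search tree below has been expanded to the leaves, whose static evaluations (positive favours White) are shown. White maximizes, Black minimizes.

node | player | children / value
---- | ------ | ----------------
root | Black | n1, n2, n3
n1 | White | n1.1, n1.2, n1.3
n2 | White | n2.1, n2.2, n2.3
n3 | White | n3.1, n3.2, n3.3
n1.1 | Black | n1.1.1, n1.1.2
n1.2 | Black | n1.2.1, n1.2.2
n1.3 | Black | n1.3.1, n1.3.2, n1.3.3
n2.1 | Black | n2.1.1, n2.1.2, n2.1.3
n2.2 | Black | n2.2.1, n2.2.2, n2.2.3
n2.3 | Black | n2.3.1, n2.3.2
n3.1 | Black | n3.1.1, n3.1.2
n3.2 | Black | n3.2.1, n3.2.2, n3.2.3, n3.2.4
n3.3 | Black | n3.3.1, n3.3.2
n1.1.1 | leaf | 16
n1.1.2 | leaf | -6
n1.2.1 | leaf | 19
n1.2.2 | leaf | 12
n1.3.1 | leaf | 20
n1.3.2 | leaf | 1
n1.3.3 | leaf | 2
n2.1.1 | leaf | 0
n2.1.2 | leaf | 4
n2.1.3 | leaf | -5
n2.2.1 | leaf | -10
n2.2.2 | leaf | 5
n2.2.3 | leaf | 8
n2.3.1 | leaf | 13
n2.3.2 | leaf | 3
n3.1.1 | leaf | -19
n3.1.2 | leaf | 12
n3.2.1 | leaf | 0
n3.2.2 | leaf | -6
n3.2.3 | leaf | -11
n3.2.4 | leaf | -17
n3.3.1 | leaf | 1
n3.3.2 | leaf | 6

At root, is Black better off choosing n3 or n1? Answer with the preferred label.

n3

n3.1 (Black): min(-19, 12) = -19
n3.2 (Black): min(0, -6, -11, -17) = -17
n3.3 (Black): min(1, 6) = 1
n3 (White): max(-19, -17, 1) = 1
n1.1 (Black): min(16, -6) = -6
n1.2 (Black): min(19, 12) = 12
n1.3 (Black): min(20, 1, 2) = 1
n1 (White): max(-6, 12, 1) = 12
Black prefers the lower value; n3=1, n1=12. n3 is better since 1 < 12.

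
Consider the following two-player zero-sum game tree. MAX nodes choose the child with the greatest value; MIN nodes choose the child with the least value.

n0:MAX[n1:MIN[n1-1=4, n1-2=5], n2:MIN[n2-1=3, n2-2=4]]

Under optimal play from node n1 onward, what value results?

4

n1 (MIN): min(4, 5) = 4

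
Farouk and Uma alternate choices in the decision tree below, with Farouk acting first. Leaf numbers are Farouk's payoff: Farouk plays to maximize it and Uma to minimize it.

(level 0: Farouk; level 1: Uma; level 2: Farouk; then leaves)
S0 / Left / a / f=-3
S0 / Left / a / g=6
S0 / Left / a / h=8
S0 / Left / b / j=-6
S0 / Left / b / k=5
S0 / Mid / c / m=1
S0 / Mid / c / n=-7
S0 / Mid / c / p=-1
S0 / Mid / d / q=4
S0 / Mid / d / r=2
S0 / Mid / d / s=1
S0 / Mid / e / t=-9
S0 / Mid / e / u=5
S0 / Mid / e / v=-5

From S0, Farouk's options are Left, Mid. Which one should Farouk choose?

a (Farouk): max(-3, 6, 8) = 8
b (Farouk): max(-6, 5) = 5
Left (Uma): min(8, 5) = 5
c (Farouk): max(1, -7, -1) = 1
d (Farouk): max(4, 2, 1) = 4
e (Farouk): max(-9, 5, -5) = 5
Mid (Uma): min(1, 4, 5) = 1
S0 (Farouk): max(5, 1) = 5
Farouk at S0 wants the highest of {Left=5, Mid=1}, so chooses Left.

Left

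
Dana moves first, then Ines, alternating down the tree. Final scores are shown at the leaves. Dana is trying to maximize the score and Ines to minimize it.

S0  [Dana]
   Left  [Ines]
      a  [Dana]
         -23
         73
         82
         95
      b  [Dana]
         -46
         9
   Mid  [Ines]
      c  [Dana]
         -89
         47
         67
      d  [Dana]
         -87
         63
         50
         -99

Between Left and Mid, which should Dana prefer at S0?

Mid

a (Dana): max(-23, 73, 82, 95) = 95
b (Dana): max(-46, 9) = 9
Left (Ines): min(95, 9) = 9
c (Dana): max(-89, 47, 67) = 67
d (Dana): max(-87, 63, 50, -99) = 63
Mid (Ines): min(67, 63) = 63
Dana prefers the higher value; Left=9, Mid=63. Mid is better since 63 > 9.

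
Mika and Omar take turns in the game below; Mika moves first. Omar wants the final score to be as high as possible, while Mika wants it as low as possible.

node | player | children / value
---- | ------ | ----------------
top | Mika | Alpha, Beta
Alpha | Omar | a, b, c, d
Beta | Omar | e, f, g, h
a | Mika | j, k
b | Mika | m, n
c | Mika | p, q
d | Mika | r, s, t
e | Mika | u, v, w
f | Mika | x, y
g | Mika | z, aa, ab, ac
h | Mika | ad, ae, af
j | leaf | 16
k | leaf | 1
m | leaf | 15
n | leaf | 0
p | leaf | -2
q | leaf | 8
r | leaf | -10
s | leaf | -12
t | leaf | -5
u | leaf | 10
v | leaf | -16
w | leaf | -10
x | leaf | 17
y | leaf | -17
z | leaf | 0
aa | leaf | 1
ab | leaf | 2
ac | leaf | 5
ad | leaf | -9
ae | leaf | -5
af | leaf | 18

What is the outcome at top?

a (Mika): min(16, 1) = 1
b (Mika): min(15, 0) = 0
c (Mika): min(-2, 8) = -2
d (Mika): min(-10, -12, -5) = -12
Alpha (Omar): max(1, 0, -2, -12) = 1
e (Mika): min(10, -16, -10) = -16
f (Mika): min(17, -17) = -17
g (Mika): min(0, 1, 2, 5) = 0
h (Mika): min(-9, -5, 18) = -9
Beta (Omar): max(-16, -17, 0, -9) = 0
top (Mika): min(1, 0) = 0

0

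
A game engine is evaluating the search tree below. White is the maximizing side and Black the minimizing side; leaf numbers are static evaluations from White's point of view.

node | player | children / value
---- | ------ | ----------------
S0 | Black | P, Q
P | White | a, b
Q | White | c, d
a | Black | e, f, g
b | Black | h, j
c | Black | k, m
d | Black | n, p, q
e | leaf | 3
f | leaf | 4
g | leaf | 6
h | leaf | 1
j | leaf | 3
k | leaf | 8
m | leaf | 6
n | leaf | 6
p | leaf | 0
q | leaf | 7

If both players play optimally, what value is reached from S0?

a (Black): min(3, 4, 6) = 3
b (Black): min(1, 3) = 1
P (White): max(3, 1) = 3
c (Black): min(8, 6) = 6
d (Black): min(6, 0, 7) = 0
Q (White): max(6, 0) = 6
S0 (Black): min(3, 6) = 3

3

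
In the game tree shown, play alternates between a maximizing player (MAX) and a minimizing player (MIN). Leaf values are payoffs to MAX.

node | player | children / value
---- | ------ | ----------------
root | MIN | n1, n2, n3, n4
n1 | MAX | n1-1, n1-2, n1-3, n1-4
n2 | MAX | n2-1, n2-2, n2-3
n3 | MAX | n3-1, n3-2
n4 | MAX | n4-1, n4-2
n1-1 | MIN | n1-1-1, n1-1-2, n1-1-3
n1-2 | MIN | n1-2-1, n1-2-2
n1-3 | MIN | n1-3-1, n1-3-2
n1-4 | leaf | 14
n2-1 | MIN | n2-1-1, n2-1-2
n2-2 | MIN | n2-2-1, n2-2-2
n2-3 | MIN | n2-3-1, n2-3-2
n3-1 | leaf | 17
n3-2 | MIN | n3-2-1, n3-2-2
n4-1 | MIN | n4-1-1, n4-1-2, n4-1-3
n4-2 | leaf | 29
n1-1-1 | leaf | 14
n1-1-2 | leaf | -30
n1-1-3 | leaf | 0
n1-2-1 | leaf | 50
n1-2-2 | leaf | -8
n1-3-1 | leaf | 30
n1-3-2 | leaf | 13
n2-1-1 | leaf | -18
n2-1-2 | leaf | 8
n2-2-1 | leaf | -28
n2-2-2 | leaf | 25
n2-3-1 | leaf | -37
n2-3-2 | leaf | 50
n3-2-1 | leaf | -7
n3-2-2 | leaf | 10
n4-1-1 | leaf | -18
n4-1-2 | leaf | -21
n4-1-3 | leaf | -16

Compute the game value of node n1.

14

n1-1 (MIN): min(14, -30, 0) = -30
n1-2 (MIN): min(50, -8) = -8
n1-3 (MIN): min(30, 13) = 13
n1 (MAX): max(-30, -8, 13, 14) = 14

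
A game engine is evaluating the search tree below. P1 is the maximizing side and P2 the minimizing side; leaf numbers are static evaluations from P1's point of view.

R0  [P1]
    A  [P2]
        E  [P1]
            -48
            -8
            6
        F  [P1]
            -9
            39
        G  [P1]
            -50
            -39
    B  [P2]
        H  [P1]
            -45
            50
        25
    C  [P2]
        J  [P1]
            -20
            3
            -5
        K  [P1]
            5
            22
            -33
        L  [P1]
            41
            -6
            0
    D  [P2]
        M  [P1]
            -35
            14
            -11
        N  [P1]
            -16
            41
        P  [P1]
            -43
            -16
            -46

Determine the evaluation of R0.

E (P1): max(-48, -8, 6) = 6
F (P1): max(-9, 39) = 39
G (P1): max(-50, -39) = -39
A (P2): min(6, 39, -39) = -39
H (P1): max(-45, 50) = 50
B (P2): min(50, 25) = 25
J (P1): max(-20, 3, -5) = 3
K (P1): max(5, 22, -33) = 22
L (P1): max(41, -6, 0) = 41
C (P2): min(3, 22, 41) = 3
M (P1): max(-35, 14, -11) = 14
N (P1): max(-16, 41) = 41
P (P1): max(-43, -16, -46) = -16
D (P2): min(14, 41, -16) = -16
R0 (P1): max(-39, 25, 3, -16) = 25

25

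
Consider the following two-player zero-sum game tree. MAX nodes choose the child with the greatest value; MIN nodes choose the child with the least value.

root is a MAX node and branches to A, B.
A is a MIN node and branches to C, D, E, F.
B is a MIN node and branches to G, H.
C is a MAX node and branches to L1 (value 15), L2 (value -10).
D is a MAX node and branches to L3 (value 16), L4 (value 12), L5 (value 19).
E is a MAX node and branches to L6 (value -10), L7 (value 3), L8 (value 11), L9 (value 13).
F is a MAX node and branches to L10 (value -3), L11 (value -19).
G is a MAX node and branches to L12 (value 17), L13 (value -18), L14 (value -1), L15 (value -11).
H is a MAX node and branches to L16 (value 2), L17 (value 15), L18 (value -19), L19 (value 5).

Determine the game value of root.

C (MAX): max(15, -10) = 15
D (MAX): max(16, 12, 19) = 19
E (MAX): max(-10, 3, 11, 13) = 13
F (MAX): max(-3, -19) = -3
A (MIN): min(15, 19, 13, -3) = -3
G (MAX): max(17, -18, -1, -11) = 17
H (MAX): max(2, 15, -19, 5) = 15
B (MIN): min(17, 15) = 15
root (MAX): max(-3, 15) = 15

15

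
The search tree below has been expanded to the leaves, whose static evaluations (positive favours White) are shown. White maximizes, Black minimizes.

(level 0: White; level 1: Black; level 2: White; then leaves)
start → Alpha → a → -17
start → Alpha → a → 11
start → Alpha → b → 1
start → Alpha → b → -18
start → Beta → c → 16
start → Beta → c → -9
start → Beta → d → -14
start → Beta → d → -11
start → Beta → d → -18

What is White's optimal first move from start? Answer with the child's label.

a (White): max(-17, 11) = 11
b (White): max(1, -18) = 1
Alpha (Black): min(11, 1) = 1
c (White): max(16, -9) = 16
d (White): max(-14, -11, -18) = -11
Beta (Black): min(16, -11) = -11
start (White): max(1, -11) = 1
White at start wants the highest of {Alpha=1, Beta=-11}, so chooses Alpha.

Alpha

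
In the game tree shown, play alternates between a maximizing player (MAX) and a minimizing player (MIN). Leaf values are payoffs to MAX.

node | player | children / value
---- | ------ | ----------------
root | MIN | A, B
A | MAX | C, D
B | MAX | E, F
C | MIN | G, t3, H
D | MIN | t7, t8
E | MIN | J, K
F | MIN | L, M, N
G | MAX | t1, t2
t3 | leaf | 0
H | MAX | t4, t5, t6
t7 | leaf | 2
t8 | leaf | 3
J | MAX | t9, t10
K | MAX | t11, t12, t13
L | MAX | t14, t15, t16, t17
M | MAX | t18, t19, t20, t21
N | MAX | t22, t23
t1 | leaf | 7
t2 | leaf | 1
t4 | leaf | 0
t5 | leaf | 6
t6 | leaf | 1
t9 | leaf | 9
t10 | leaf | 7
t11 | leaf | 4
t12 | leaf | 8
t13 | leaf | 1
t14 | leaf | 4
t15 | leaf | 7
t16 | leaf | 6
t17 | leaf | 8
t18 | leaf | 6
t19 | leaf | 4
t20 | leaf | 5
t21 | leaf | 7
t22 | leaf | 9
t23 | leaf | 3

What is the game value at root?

2

G (MAX): max(7, 1) = 7
H (MAX): max(0, 6, 1) = 6
C (MIN): min(7, 0, 6) = 0
D (MIN): min(2, 3) = 2
A (MAX): max(0, 2) = 2
J (MAX): max(9, 7) = 9
K (MAX): max(4, 8, 1) = 8
E (MIN): min(9, 8) = 8
L (MAX): max(4, 7, 6, 8) = 8
M (MAX): max(6, 4, 5, 7) = 7
N (MAX): max(9, 3) = 9
F (MIN): min(8, 7, 9) = 7
B (MAX): max(8, 7) = 8
root (MIN): min(2, 8) = 2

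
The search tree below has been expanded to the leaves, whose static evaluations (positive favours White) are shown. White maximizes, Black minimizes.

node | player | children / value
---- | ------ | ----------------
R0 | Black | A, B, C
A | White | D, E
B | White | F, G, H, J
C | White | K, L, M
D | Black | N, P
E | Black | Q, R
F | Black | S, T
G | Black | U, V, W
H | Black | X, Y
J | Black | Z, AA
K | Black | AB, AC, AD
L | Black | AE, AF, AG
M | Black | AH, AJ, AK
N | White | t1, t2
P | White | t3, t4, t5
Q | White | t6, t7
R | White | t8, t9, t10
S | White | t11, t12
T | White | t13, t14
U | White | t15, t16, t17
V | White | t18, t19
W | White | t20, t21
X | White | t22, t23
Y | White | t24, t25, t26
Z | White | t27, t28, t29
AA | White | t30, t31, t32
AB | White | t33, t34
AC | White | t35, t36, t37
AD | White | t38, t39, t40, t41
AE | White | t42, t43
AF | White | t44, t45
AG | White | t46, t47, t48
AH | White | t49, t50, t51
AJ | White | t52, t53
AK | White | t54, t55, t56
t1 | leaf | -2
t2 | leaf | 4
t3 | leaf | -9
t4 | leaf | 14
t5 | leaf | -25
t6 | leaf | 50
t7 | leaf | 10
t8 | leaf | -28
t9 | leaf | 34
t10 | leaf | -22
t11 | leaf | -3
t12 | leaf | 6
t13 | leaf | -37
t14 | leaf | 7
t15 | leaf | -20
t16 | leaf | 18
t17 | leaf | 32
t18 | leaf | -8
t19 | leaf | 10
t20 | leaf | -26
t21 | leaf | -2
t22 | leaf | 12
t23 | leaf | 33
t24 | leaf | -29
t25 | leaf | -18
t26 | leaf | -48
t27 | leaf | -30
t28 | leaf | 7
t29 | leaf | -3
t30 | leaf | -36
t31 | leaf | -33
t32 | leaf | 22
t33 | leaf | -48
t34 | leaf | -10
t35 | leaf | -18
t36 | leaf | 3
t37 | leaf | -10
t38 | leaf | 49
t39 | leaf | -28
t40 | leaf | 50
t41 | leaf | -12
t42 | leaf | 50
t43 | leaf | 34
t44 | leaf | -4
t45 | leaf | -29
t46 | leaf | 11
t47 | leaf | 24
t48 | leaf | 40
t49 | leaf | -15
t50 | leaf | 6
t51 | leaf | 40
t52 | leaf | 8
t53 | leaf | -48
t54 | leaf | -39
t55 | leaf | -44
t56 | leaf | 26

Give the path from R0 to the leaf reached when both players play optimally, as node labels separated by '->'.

R0 -> B -> J -> Z -> t28

N (White): max(-2, 4) = 4
P (White): max(-9, 14, -25) = 14
D (Black): min(4, 14) = 4
Q (White): max(50, 10) = 50
R (White): max(-28, 34, -22) = 34
E (Black): min(50, 34) = 34
A (White): max(4, 34) = 34
S (White): max(-3, 6) = 6
T (White): max(-37, 7) = 7
F (Black): min(6, 7) = 6
U (White): max(-20, 18, 32) = 32
V (White): max(-8, 10) = 10
W (White): max(-26, -2) = -2
G (Black): min(32, 10, -2) = -2
X (White): max(12, 33) = 33
Y (White): max(-29, -18, -48) = -18
H (Black): min(33, -18) = -18
Z (White): max(-30, 7, -3) = 7
AA (White): max(-36, -33, 22) = 22
J (Black): min(7, 22) = 7
B (White): max(6, -2, -18, 7) = 7
AB (White): max(-48, -10) = -10
AC (White): max(-18, 3, -10) = 3
AD (White): max(49, -28, 50, -12) = 50
K (Black): min(-10, 3, 50) = -10
AE (White): max(50, 34) = 50
AF (White): max(-4, -29) = -4
AG (White): max(11, 24, 40) = 40
L (Black): min(50, -4, 40) = -4
AH (White): max(-15, 6, 40) = 40
AJ (White): max(8, -48) = 8
AK (White): max(-39, -44, 26) = 26
M (Black): min(40, 8, 26) = 8
C (White): max(-10, -4, 8) = 8
R0 (Black): min(34, 7, 8) = 7
At R0, Black picks B (lowest: 7).
At B, White picks J (highest: 7).
At J, Black picks Z (lowest: 7).
At Z, White picks t28 (highest: 7).
Terminal value 7.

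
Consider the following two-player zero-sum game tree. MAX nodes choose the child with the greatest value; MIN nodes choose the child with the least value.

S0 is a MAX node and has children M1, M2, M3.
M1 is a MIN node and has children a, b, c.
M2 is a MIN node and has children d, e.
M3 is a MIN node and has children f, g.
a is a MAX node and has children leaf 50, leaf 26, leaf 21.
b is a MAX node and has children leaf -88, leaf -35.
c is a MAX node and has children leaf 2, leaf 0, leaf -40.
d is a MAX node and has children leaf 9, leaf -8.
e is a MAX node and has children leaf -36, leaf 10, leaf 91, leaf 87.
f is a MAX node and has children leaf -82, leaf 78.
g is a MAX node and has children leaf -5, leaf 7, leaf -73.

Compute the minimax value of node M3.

f (MAX): max(-82, 78) = 78
g (MAX): max(-5, 7, -73) = 7
M3 (MIN): min(78, 7) = 7

7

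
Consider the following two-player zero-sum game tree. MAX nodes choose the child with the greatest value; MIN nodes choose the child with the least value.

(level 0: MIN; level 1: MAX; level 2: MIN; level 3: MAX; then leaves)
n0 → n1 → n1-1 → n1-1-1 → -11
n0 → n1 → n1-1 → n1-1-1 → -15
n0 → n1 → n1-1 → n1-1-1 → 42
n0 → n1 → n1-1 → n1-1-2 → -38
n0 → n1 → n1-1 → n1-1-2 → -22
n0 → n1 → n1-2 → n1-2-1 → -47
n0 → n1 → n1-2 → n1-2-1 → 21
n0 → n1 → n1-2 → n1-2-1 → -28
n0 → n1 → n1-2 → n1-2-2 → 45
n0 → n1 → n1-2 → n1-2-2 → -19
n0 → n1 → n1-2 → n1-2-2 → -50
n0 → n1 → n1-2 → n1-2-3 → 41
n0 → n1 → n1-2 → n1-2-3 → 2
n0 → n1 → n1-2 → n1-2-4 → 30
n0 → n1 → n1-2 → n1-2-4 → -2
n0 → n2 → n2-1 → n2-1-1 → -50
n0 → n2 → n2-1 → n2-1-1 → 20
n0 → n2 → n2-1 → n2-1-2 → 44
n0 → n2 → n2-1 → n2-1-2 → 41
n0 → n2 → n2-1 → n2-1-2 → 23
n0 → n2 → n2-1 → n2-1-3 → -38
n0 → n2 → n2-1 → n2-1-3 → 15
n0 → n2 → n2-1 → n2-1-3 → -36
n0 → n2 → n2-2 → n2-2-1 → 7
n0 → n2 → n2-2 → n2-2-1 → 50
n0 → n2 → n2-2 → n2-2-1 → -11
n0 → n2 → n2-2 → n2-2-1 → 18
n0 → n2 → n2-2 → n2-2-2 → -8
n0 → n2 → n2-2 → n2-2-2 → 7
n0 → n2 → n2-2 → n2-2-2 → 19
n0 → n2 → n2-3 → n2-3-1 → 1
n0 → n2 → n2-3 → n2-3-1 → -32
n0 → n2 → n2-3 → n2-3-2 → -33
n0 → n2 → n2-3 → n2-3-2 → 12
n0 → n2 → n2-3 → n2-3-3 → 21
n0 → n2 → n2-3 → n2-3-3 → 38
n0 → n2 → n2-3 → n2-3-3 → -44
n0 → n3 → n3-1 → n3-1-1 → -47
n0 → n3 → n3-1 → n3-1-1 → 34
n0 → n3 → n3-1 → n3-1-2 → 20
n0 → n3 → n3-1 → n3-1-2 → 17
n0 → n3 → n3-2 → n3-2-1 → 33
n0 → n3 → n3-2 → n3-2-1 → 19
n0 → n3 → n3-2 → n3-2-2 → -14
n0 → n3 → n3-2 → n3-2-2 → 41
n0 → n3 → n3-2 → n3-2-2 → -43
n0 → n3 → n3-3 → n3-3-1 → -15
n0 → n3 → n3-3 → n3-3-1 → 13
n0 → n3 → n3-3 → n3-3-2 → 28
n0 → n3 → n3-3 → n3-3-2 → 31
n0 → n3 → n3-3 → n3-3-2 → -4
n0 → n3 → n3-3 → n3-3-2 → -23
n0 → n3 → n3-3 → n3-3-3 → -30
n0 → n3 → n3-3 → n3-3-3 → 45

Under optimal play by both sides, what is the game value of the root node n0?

n1-1-1 (MAX): max(-11, -15, 42) = 42
n1-1-2 (MAX): max(-38, -22) = -22
n1-1 (MIN): min(42, -22) = -22
n1-2-1 (MAX): max(-47, 21, -28) = 21
n1-2-2 (MAX): max(45, -19, -50) = 45
n1-2-3 (MAX): max(41, 2) = 41
n1-2-4 (MAX): max(30, -2) = 30
n1-2 (MIN): min(21, 45, 41, 30) = 21
n1 (MAX): max(-22, 21) = 21
n2-1-1 (MAX): max(-50, 20) = 20
n2-1-2 (MAX): max(44, 41, 23) = 44
n2-1-3 (MAX): max(-38, 15, -36) = 15
n2-1 (MIN): min(20, 44, 15) = 15
n2-2-1 (MAX): max(7, 50, -11, 18) = 50
n2-2-2 (MAX): max(-8, 7, 19) = 19
n2-2 (MIN): min(50, 19) = 19
n2-3-1 (MAX): max(1, -32) = 1
n2-3-2 (MAX): max(-33, 12) = 12
n2-3-3 (MAX): max(21, 38, -44) = 38
n2-3 (MIN): min(1, 12, 38) = 1
n2 (MAX): max(15, 19, 1) = 19
n3-1-1 (MAX): max(-47, 34) = 34
n3-1-2 (MAX): max(20, 17) = 20
n3-1 (MIN): min(34, 20) = 20
n3-2-1 (MAX): max(33, 19) = 33
n3-2-2 (MAX): max(-14, 41, -43) = 41
n3-2 (MIN): min(33, 41) = 33
n3-3-1 (MAX): max(-15, 13) = 13
n3-3-2 (MAX): max(28, 31, -4, -23) = 31
n3-3-3 (MAX): max(-30, 45) = 45
n3-3 (MIN): min(13, 31, 45) = 13
n3 (MAX): max(20, 33, 13) = 33
n0 (MIN): min(21, 19, 33) = 19

19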